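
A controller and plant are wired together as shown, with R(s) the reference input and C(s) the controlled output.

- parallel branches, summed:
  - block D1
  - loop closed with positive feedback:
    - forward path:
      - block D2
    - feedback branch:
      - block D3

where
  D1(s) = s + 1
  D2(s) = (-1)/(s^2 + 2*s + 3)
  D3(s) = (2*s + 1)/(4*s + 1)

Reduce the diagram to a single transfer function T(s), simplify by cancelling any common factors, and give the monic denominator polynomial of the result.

First reduce the diagram to T(s).

Step 1. reduce the feedback loop with forward D2 and return D3; result (-4*s - 1)/(4*s^3 + 9*s^2 + 16*s + 4)
Step 2. reduce the parallel group D1, [D2/(1-D2*D3)]; result (4*s^4 + 13*s^3 + 25*s^2 + 16*s + 3)/(4*s^3 + 9*s^2 + 16*s + 4)
T(s) is the step-2 result (common factors already cancelled). Leading coefficient of the denominator: 4. Divide through by 4 for the monic polynomial.

Answer: s^3 + 9*s^2/4 + 4*s + 1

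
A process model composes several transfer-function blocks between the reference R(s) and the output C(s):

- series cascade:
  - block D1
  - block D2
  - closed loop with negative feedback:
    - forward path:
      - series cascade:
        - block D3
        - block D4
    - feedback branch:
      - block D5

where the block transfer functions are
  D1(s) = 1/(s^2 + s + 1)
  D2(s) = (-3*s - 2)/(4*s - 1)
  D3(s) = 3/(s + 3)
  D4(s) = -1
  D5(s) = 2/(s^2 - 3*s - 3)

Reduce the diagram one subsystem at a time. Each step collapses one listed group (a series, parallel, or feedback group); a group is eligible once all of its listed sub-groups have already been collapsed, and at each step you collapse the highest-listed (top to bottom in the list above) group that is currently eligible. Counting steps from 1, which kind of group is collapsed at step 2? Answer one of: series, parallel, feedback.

[1] combine D3, D4 in series
[2] close the feedback loop around (D3*D4), D5
[3] multiply D1, D2, [(D3*D4)/(1+(D3*D4)*D5)] (series)
So the answer for step 2 is feedback.

Answer: feedback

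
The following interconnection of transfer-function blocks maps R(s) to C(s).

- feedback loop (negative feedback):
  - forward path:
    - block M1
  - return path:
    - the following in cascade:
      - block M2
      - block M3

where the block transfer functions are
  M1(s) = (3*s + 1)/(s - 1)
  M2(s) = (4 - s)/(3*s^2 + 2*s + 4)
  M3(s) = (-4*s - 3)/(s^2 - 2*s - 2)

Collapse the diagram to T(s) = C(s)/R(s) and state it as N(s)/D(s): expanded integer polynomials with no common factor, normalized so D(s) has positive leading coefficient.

Reducing step by step:

[1] series reduction of M2, M3 -> (4*s^2 - 13*s - 12)/(3*s^4 - 4*s^3 - 6*s^2 - 12*s - 8)
[2] feedback reduction of M1, (M2*M3); the result is T(s) itself (integer coefficients, no common factor, positive leading denominator coefficient)

Answer: (9*s^5 - 9*s^4 - 22*s^3 - 42*s^2 - 36*s - 8)/(3*s^5 - 7*s^4 + 10*s^3 - 41*s^2 - 45*s - 4)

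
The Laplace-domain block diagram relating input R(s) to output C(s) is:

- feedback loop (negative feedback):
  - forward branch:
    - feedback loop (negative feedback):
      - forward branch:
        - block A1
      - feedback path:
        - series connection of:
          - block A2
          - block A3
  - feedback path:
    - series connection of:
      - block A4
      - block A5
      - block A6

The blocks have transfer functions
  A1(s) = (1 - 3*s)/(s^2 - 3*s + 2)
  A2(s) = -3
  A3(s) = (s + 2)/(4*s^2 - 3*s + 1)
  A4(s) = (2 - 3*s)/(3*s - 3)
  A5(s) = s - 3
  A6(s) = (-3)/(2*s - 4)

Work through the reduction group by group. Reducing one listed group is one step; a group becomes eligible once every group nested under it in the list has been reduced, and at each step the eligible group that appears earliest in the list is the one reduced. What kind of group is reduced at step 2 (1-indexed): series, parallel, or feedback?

Reducing step by step:

1. multiply A2, A3 (series)
2. close the feedback loop around A1, (A2*A3)
3. combine A4, A5, A6 in series
4. apply the feedback formula to [A1/(1+A1*(A2*A3))], (A4*A5*A6)
Step 2 collapses a feedback group.

Answer: feedback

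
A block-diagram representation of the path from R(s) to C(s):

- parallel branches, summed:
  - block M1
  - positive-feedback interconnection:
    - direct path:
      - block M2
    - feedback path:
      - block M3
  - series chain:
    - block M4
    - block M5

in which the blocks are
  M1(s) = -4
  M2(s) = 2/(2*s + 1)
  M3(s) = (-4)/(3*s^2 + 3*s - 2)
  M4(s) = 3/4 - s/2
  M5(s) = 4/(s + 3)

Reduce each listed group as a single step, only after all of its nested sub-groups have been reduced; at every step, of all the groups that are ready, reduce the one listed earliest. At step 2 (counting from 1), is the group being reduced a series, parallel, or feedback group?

Step 1. collapse the loop (M2 forward, M3 return)
Step 2. cascade M4, M5
Step 3. add M1, [M2/(1-M2*M3)], (M4*M5) (parallel)
Step 2: series.

Final answer: series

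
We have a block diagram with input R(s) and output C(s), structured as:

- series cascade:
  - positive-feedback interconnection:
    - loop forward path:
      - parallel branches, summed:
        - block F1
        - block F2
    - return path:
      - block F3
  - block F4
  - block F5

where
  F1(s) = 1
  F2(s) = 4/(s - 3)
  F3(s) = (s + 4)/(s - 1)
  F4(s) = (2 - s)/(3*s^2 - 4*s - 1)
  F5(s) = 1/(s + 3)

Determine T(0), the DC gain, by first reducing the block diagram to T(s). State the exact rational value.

[1] combine F1, F2 in parallel: (s + 1)/(s - 3)
[2] close the feedback loop around (F1+F2), F3: (1 - s^2)/(9*s + 1)
[3] combine [(F1+F2)/(1-(F1+F2)*F3)], F4, F5 in series: (s^3 - 2*s^2 - s + 2)/(27*s^4 + 48*s^3 - 112*s^2 - 40*s - 3)
Evaluating the step-3 result (the overall T(s)) at s = 0 gives T(0) = 2/(-3) = -2/3.

Hence the answer: -2/3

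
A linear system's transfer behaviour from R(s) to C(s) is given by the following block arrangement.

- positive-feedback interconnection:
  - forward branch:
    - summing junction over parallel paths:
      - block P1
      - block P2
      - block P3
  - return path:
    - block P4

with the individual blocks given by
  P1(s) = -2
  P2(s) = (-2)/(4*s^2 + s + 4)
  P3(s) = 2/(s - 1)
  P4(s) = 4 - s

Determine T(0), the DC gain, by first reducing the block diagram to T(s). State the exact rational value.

Answer: -9/38

Working:
Step 1: parallel reduction of P1, P2, P3 gives (-8*s^3 + 14*s^2 - 6*s + 18)/(4*s^3 - 3*s^2 + 3*s - 4)
Step 2: collapse the loop ((P1+P2+P3) forward, P4 return) gives (8*s^3 - 14*s^2 + 6*s - 18)/(8*s^4 - 50*s^3 + 65*s^2 - 45*s + 76)
That last expression is T(s); at s = 0 only the constant terms survive, so T(0) = -18/76 = -9/38.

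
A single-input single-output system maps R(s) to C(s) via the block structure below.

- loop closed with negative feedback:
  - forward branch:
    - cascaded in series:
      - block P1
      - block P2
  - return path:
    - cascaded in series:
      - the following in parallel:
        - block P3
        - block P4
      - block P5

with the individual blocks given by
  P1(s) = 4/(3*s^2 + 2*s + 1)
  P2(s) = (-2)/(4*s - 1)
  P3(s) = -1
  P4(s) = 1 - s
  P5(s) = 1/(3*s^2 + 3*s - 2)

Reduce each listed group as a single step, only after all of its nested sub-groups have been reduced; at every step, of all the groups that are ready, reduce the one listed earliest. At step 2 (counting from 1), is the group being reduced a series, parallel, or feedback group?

(1) cascade P1, P2
(2) combine P3, P4 in parallel
(3) multiply (P3+P4), P5 (series)
(4) apply the feedback formula to (P1*P2), ((P3+P4)*P5)
The group at step 2 is a parallel group.

Therefore the answer is parallel.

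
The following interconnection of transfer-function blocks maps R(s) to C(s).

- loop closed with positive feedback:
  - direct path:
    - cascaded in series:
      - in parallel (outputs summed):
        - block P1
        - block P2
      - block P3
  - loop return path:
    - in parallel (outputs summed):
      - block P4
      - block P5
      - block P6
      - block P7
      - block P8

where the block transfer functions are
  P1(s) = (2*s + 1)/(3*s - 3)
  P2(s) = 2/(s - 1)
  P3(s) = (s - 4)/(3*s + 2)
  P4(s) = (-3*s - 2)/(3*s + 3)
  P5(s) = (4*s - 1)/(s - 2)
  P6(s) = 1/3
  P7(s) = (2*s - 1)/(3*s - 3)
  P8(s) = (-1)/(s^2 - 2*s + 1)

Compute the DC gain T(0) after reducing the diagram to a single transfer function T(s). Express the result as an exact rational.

Step 1: sum the parallel branches P1, P2, giving (2*s + 7)/(3*s - 3)
Step 2: multiply (P1+P2), P3 (series), giving (2*s^2 - s - 28)/(9*s^2 - 3*s - 6)
Step 3: reduce the parallel group P4, P5, P6, P7, P8, giving (12*s^4 - 13*s^3 - 18*s^2 + 22*s + 3)/(3*s^4 - 9*s^3 + 3*s^2 + 9*s - 6)
Step 4: close the feedback loop around ((P1+P2)*P3), (P4+P5+P6+P7+P8), giving (6*s^6 - 21*s^5 - 69*s^4 + 267*s^3 - 105*s^2 - 246*s + 168)/(3*s^6 - 52*s^5 + 395*s^4 - 300*s^3 - 587*s^2 + 583*s + 120)
Evaluating the step-4 result (the overall T(s)) at s = 0 gives T(0) = 168/120 = 7/5.

Therefore the answer is 7/5.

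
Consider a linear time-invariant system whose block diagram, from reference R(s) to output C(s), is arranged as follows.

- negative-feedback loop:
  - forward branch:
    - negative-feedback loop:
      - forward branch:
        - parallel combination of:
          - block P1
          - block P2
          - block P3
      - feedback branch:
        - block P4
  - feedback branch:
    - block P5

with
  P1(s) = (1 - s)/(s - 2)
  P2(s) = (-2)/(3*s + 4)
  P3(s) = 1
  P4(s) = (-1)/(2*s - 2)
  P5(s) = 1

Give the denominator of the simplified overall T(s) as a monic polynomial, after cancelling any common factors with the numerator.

Answer: s^3 - 10*s^2/3 + s/2 + 8/3

Working:
(1) reduce the parallel group P1, P2, P3 -> (-5*s)/(3*s^2 - 2*s - 8)
(2) collapse the loop ((P1+P2+P3) forward, P4 return) -> (-10*s^2 + 10*s)/(6*s^3 - 10*s^2 - 7*s + 16)
(3) apply the feedback formula to [(P1+P2+P3)/(1+(P1+P2+P3)*P4)], P5 -> (-10*s^2 + 10*s)/(6*s^3 - 20*s^2 + 3*s + 16)
That last expression is T(s), already simplified. Scaling its denominator by 1/6 (the reciprocal of the leading coefficient) yields the monic denominator.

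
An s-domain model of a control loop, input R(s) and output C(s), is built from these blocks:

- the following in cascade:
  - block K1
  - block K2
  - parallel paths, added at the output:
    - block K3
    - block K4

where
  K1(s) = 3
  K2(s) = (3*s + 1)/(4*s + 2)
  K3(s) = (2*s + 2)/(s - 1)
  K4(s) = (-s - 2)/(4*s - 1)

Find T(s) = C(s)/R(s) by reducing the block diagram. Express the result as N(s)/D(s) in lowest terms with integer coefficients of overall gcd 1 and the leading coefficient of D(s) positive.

Reducing step by step:

Step 1. reduce the parallel group K3, K4, giving (7*s^2 + 5*s)/(4*s^2 - 5*s + 1)
Step 2. multiply K1, K2, (K3+K4) (series), which is the overall transfer function T(s) = C(s)/R(s) in lowest terms

Answer: (63*s^3 + 66*s^2 + 15*s)/(16*s^3 - 12*s^2 - 6*s + 2)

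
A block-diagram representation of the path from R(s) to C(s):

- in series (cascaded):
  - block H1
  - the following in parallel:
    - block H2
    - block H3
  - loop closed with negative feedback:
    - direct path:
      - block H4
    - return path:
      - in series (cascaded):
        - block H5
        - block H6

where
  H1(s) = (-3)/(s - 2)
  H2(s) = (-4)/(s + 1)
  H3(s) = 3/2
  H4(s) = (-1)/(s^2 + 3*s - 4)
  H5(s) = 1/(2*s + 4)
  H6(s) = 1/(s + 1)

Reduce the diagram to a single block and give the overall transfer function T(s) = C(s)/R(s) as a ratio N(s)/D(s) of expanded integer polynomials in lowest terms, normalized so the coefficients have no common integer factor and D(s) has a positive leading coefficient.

Step 1. reduce the parallel group H2, H3; result (3*s - 5)/(2*s + 2)
Step 2. multiply H5, H6 (series); result 1/(2*s^2 + 6*s + 4)
Step 3. collapse the loop (H4 forward, (H5*H6) return); result (-2*s^2 - 6*s - 4)/(2*s^4 + 12*s^3 + 14*s^2 - 12*s - 17)
Step 4. multiply H1, (H2+H3), [H4/(1+H4*(H5*H6))] (series); the result is T(s) itself (integer coefficients, no common factor, positive leading denominator coefficient)

Final answer: (9*s^2 + 3*s - 30)/(2*s^5 + 8*s^4 - 10*s^3 - 40*s^2 + 7*s + 34)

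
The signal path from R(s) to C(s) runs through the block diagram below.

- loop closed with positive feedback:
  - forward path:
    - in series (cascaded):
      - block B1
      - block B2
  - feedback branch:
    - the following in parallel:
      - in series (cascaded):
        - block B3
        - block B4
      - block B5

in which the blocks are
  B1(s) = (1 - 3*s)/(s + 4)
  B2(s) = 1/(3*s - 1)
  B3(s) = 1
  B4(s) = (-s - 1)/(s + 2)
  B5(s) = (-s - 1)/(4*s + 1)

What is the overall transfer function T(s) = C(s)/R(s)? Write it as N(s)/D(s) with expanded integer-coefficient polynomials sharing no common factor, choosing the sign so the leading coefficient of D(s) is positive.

1. multiply B1, B2 (series); result (-1)/(s + 4)
2. multiply B3, B4 (series); result (-s - 1)/(s + 2)
3. combine (B3*B4), B5 in parallel; result (-5*s^2 - 8*s - 3)/(4*s^2 + 9*s + 2)
4. collapse the loop ((B1*B2) forward, ((B3*B4)+B5) return), giving the overall T(s)

Hence the answer: (-4*s^2 - 9*s - 2)/(4*s^3 + 20*s^2 + 30*s + 5)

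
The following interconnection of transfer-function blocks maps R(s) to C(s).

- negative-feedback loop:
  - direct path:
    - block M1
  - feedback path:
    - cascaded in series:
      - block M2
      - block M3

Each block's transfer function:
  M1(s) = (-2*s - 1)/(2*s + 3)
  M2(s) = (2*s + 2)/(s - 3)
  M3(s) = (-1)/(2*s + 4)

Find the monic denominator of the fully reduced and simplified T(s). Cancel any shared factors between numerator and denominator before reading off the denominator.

Step 1. combine M2, M3 in series gives (-s - 1)/(s^2 - s - 6)
Step 2. reduce the feedback loop with forward M1 and return (M2*M3) gives (-2*s^3 + s^2 + 13*s + 6)/(2*s^3 + 3*s^2 - 12*s - 17)
No further cancellation is possible in the step-2 result, so that is T(s). Its denominator becomes monic after dividing by the leading coefficient 2.

Answer: s^3 + 3*s^2/2 - 6*s - 17/2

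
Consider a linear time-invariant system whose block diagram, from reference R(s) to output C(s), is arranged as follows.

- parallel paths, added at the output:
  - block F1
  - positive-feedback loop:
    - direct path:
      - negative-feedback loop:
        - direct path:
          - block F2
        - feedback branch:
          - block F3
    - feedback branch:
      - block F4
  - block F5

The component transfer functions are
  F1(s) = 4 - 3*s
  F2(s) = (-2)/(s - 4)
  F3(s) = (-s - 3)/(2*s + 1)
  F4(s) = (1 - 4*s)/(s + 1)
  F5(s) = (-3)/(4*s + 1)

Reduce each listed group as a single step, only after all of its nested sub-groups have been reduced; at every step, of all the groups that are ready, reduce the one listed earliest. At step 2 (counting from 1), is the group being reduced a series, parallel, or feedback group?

Reducing step by step:

Step 1 - reduce the feedback loop with forward F2 and return F3
Step 2 - collapse the loop ([F2/(1+F2*F3)] forward, F4 return)
Step 3 - sum the parallel branches F1, [[F2/(1+F2*F3)]/(1-[F2/(1+F2*F3)]*F4)], F5
At step 2 the group reduced is feedback.

Answer: feedback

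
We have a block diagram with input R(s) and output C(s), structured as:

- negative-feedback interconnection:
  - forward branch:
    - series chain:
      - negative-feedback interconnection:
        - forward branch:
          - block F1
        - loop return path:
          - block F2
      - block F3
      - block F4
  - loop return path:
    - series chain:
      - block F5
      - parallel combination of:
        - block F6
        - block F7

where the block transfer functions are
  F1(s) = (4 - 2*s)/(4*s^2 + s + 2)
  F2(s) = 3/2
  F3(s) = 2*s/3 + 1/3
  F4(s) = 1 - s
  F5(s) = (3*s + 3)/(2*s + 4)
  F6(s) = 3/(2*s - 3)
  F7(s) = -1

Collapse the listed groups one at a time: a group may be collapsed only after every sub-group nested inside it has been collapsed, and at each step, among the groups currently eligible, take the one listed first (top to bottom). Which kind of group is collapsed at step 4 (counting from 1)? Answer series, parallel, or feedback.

Step 1: apply the feedback formula to F1, F2
Step 2: reduce the series chain [F1/(1+F1*F2)], F3, F4
Step 3: reduce the parallel group F6, F7
Step 4: reduce the series chain F5, (F6+F7)
Step 5: apply the feedback formula to ([F1/(1+F1*F2)]*F3*F4), (F5*(F6+F7))
Step 4 collapses a series group.

Answer: series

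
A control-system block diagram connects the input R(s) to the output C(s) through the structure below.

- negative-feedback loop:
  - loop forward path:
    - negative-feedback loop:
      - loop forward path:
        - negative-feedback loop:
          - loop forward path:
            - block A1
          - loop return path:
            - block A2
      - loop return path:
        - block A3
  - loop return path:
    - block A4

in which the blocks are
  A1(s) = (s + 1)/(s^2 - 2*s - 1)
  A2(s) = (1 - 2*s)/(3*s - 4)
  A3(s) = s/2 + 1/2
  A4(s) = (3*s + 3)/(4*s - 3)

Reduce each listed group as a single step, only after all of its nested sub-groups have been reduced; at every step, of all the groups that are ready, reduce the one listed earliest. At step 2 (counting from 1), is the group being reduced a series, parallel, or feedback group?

The answer is feedback.

Reasoning:
Step 1: apply the feedback formula to A1, A2
Step 2: reduce the feedback loop with forward [A1/(1+A1*A2)] and return A3
Step 3: reduce the feedback loop with forward [[A1/(1+A1*A2)]/(1+[A1/(1+A1*A2)]*A3)] and return A4
The group at step 2 is a feedback group.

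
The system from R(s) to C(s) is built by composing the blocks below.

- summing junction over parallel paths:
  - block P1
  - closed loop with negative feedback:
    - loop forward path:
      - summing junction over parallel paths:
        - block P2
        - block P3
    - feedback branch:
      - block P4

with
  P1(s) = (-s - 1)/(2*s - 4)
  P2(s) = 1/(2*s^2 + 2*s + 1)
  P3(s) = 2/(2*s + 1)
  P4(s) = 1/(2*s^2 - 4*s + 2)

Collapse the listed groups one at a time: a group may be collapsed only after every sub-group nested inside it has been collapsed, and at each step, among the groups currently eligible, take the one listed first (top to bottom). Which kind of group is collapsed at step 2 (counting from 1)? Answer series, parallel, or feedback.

Step 1: reduce the parallel group P2, P3
Step 2: reduce the feedback loop with forward (P2+P3) and return P4
Step 3: parallel reduction of P1, [(P2+P3)/(1+(P2+P3)*P4)]
So the answer for step 2 is feedback.

Hence the answer: feedback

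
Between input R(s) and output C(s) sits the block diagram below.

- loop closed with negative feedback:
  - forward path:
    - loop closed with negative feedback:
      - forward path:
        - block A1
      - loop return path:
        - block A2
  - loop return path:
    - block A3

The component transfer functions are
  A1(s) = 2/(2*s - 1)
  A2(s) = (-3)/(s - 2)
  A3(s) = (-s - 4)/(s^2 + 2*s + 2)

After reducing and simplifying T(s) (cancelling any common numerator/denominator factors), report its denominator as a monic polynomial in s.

Step 1 - close the feedback loop around A1, A2: (2*s - 4)/(2*s^2 - 5*s - 4)
Step 2 - apply the feedback formula to [A1/(1+A1*A2)], A3: (2*s^3 - 4*s - 8)/(2*s^4 - s^3 - 12*s^2 - 22*s + 8)
No further cancellation is possible in the step-2 result, so that is T(s). Its denominator becomes monic after dividing by the leading coefficient 2.

Final answer: s^4 - s^3/2 - 6*s^2 - 11*s + 4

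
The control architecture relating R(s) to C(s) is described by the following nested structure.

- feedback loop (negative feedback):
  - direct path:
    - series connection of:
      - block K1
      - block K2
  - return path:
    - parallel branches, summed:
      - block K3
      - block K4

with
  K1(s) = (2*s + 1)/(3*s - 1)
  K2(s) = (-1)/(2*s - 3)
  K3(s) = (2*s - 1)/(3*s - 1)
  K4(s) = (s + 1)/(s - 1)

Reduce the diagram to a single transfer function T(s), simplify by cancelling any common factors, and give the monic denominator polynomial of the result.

Answer: s^4 - 67*s^3/18 + 28*s^2/9 - 11*s/9 + 1/6

Working:
Step 1 - combine K1, K2 in series, giving (-2*s - 1)/(6*s^2 - 11*s + 3)
Step 2 - sum the parallel branches K3, K4, giving (5*s^2 - s)/(3*s^2 - 4*s + 1)
Step 3 - reduce the feedback loop with forward (K1*K2) and return (K3+K4), giving (-6*s^3 + 5*s^2 + 2*s - 1)/(18*s^4 - 67*s^3 + 56*s^2 - 22*s + 3)
Step 3 gives the fully reduced T(s), with no common factor left to cancel. The denominator's leading coefficient is 18, so divide each of its coefficients by 18 to get the monic form.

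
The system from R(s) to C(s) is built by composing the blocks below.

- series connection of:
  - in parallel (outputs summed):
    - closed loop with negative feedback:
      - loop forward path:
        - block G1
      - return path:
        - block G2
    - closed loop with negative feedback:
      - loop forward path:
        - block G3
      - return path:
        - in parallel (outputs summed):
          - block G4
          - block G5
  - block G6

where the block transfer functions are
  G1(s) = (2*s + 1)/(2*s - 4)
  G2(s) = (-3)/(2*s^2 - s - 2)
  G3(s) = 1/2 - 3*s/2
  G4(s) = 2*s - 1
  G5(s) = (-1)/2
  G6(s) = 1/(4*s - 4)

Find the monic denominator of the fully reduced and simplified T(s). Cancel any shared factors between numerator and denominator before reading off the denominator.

(1) apply the feedback formula to G1, G2 = (4*s^3 - 5*s - 2)/(4*s^3 - 10*s^2 - 6*s + 5)
(2) combine G4, G5 in parallel = 2*s - 3/2
(3) apply the feedback formula to G3, (G4+G5) = (6*s - 2)/(12*s^2 - 13*s - 1)
(4) sum the parallel branches [G1/(1+G1*G2)], [G3/(1+G3*(G4+G5))] = (48*s^5 - 28*s^4 - 132*s^3 + 25*s^2 + 73*s - 8)/(48*s^5 - 172*s^4 + 54*s^3 + 148*s^2 - 59*s - 5)
(5) series reduction of ([G1/(1+G1*G2)]+[G3/(1+G3*(G4+G5))]), G6 = (48*s^5 - 28*s^4 - 132*s^3 + 25*s^2 + 73*s - 8)/(192*s^6 - 880*s^5 + 904*s^4 + 376*s^3 - 828*s^2 + 216*s + 20)
The result of step 5 is T(s) in lowest terms. Its denominator has leading coefficient 192; dividing the denominator through by 192 makes it monic.

Hence the answer: s^6 - 55*s^5/12 + 113*s^4/24 + 47*s^3/24 - 69*s^2/16 + 9*s/8 + 5/48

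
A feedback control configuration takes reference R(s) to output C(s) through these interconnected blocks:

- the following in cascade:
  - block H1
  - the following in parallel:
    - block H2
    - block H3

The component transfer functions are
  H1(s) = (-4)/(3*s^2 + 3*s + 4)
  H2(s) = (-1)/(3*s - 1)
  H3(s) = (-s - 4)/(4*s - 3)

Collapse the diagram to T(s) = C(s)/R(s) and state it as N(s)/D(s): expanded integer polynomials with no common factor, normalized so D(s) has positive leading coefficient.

Reducing step by step:

Step 1 - reduce the parallel group H2, H3 -> (-3*s^2 - 15*s + 7)/(12*s^2 - 13*s + 3)
Step 2 - reduce the series chain H1, (H2+H3), which is the overall transfer function T(s) = C(s)/R(s) in lowest terms

Answer: (12*s^2 + 60*s - 28)/(36*s^4 - 3*s^3 + 18*s^2 - 43*s + 12)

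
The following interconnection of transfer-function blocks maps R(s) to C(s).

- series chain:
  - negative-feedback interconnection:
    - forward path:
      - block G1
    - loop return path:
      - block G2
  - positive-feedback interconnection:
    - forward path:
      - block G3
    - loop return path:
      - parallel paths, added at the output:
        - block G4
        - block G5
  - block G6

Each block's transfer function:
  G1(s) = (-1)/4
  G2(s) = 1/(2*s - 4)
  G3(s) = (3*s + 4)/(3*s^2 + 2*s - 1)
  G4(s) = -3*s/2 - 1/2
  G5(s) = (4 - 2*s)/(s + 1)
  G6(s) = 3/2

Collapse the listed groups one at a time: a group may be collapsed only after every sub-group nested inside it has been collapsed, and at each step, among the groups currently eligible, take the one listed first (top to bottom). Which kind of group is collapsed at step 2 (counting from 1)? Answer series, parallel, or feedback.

(1) feedback reduction of G1, G2
(2) add G4, G5 (parallel)
(3) apply the feedback formula to G3, (G4+G5)
(4) reduce the series chain [G1/(1+G1*G2)], [G3/(1-G3*(G4+G5))], G6
Step 2: parallel.

Answer: parallel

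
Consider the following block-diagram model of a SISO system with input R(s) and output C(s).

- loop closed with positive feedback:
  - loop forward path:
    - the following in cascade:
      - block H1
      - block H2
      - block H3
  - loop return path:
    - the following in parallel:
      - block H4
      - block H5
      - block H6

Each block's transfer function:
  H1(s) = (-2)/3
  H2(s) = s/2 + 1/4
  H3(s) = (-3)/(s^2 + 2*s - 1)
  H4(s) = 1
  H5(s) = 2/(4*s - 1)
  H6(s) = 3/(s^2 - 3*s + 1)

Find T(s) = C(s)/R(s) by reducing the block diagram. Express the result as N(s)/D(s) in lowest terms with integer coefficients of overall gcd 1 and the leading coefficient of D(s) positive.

Step 1: multiply H1, H2, H3 (series); result (2*s + 1)/(2*s^2 + 4*s - 2)
Step 2: sum the parallel branches H4, H5, H6; result (4*s^3 - 11*s^2 + 13*s - 2)/(4*s^3 - 13*s^2 + 7*s - 1)
Step 3: feedback reduction of (H1*H2*H3), (H4+H5+H6), giving the overall T(s)

Hence the answer: (8*s^4 - 22*s^3 + s^2 + 5*s - 1)/(8*s^5 - 18*s^4 - 28*s^3 + 37*s^2 - 27*s + 4)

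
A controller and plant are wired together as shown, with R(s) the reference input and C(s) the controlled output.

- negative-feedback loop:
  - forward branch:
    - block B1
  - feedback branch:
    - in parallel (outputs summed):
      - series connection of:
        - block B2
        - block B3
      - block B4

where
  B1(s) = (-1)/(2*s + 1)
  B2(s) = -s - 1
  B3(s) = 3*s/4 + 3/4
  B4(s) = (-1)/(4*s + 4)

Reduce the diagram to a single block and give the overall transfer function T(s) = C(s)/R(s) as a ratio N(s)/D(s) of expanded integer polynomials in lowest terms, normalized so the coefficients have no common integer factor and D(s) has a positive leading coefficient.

The answer is (-4*s - 4)/(3*s^3 + 17*s^2 + 21*s + 8).

Reasoning:
1. combine B2, B3 in series gives -3*s^2/4 - 3*s/2 - 3/4
2. add (B2*B3), B4 (parallel) gives (-3*s^3 - 9*s^2 - 9*s - 4)/(4*s + 4)
3. reduce the feedback loop with forward B1 and return ((B2*B3)+B4), giving the overall T(s)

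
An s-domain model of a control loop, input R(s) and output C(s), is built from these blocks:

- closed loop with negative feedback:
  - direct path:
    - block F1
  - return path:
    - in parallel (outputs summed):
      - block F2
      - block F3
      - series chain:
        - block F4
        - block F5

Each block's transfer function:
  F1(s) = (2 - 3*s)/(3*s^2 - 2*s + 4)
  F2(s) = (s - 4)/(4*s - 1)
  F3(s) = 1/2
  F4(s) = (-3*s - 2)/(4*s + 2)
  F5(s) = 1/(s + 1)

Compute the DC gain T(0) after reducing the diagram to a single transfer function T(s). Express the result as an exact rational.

First reduce the diagram to T(s).

[1] combine F4, F5 in series -> (-3*s - 2)/(4*s^2 + 6*s + 2)
[2] reduce the parallel group F2, F3, (F4*F5) -> (12*s^3 - 12*s^2 - 26*s - 7)/(16*s^3 + 20*s^2 + 2*s - 2)
[3] close the feedback loop around F1, (F2+F3+(F4*F5)) -> (-48*s^4 - 28*s^3 + 34*s^2 + 10*s - 4)/(48*s^5 - 8*s^4 + 90*s^3 + 124*s^2 - 19*s - 22)
DC gain: substitute s = 0 into T(s) from step 3: T(0) = -4/(-22) = 2/11.

Answer: 2/11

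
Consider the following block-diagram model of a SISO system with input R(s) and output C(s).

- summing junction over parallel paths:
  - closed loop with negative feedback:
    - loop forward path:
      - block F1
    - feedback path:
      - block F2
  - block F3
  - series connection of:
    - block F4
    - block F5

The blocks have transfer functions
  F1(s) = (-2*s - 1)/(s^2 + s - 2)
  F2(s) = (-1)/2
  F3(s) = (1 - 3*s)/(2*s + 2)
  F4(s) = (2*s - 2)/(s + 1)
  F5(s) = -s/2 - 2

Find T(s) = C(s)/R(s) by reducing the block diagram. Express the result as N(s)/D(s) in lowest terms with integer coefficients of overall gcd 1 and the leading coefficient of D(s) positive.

Reducing step by step:

(1) reduce the feedback loop with forward F1 and return F2 gives (-4*s - 2)/(2*s^2 + 4*s - 3)
(2) multiply F4, F5 (series) gives (-s^2 - 3*s + 4)/(s + 1)
(3) sum the parallel branches [F1/(1+F1*F2)], F3, (F4*F5): this yields T(s), and no further normalization is needed

Answer: (-4*s^4 - 26*s^3 - 20*s^2 + 51*s - 31)/(4*s^3 + 12*s^2 + 2*s - 6)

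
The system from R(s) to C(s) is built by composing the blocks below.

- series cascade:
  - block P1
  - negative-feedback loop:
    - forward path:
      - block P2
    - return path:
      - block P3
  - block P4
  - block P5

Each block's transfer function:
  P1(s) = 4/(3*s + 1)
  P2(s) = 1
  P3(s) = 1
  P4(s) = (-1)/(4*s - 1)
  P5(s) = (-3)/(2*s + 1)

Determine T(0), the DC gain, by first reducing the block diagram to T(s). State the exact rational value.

1. close the feedback loop around P2, P3 = 1/2
2. combine P1, [P2/(1+P2*P3)], P4, P5 in series = 6/(24*s^3 + 14*s^2 - s - 1)
The step-2 result is T(s). Setting s = 0: T(0) = 6/(-1) = -6.

Answer: -6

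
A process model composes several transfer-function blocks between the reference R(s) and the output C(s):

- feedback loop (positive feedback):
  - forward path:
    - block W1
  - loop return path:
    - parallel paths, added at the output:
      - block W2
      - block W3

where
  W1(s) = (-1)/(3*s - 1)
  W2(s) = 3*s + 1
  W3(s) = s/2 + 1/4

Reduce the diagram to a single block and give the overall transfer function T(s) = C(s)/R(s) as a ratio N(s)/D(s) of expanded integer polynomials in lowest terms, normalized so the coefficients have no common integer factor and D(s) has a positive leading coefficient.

(1) reduce the parallel group W2, W3 gives 7*s/2 + 5/4
(2) feedback reduction of W1, (W2+W3), giving the overall T(s)

Therefore the answer is (-4)/(26*s + 1).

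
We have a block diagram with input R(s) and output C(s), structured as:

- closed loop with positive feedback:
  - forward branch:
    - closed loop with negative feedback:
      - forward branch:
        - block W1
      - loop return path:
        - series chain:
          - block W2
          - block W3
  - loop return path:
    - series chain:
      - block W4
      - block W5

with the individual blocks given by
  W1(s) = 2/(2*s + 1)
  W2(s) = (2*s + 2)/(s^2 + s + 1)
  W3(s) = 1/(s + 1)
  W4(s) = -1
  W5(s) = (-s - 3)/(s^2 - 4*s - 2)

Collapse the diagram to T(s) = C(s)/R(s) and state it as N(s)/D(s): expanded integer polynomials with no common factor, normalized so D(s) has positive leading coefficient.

Step 1: series reduction of W2, W3 -> 2/(s^2 + s + 1)
Step 2: reduce the feedback loop with forward W1 and return (W2*W3) -> (2*s^2 + 2*s + 2)/(2*s^3 + 3*s^2 + 3*s + 5)
Step 3: cascade W4, W5 -> (s + 3)/(s^2 - 4*s - 2)
Step 4: feedback reduction of [W1/(1+W1*(W2*W3))], (W4*W5): this yields T(s), and no further normalization is needed

Answer: (2*s^4 - 6*s^3 - 10*s^2 - 12*s - 4)/(2*s^5 - 5*s^4 - 15*s^3 - 21*s^2 - 34*s - 16)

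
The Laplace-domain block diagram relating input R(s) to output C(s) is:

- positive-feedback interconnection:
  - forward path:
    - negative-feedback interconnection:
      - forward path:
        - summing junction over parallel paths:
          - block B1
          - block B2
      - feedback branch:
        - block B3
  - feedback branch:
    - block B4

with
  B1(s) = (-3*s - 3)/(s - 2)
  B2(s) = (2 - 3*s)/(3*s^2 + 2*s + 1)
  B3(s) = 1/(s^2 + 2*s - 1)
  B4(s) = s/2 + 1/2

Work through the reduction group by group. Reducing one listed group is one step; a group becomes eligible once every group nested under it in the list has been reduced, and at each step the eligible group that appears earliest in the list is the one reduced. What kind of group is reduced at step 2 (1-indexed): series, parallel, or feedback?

(1) reduce the parallel group B1, B2
(2) close the feedback loop around (B1+B2), B3
(3) close the feedback loop around [(B1+B2)/(1+(B1+B2)*B3)], B4
Step 2 collapses a feedback group.

Answer: feedback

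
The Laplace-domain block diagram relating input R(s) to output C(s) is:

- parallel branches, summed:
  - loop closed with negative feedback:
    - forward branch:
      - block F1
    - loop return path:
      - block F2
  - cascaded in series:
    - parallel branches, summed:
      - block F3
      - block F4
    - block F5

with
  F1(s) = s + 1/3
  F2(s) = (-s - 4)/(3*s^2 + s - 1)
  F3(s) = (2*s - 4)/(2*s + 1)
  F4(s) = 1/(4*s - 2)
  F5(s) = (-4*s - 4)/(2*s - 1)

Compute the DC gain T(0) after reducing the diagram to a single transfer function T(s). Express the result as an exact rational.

Reducing step by step:

Step 1: reduce the feedback loop with forward F1 and return F2 = (9*s^3 + 6*s^2 - 2*s - 1)/(6*s^2 - 10*s - 7)
Step 2: sum the parallel branches F3, F4 = (8*s^2 - 18*s + 9)/(8*s^2 - 2)
Step 3: multiply (F3+F4), F5 (series) = (-16*s^3 + 20*s^2 + 18*s - 18)/(8*s^3 - 4*s^2 - 2*s + 1)
Step 4: add [F1/(1+F1*F2)], ((F3+F4)*F5) (parallel) = (72*s^6 - 84*s^5 + 222*s^4 + 17*s^3 - 414*s^2 + 54*s + 125)/(48*s^5 - 104*s^4 - 28*s^3 + 54*s^2 + 4*s - 7)
DC gain: substitute s = 0 into T(s) from step 4: T(0) = 125/(-7) = -125/7.

Answer: -125/7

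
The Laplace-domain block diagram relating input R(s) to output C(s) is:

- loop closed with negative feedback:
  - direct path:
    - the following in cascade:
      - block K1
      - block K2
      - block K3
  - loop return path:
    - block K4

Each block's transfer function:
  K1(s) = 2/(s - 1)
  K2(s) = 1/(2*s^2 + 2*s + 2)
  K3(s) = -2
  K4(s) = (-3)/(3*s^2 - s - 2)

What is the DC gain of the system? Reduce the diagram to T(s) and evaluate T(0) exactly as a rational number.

Step 1. reduce the series chain K1, K2, K3; result (-2)/(s^3 - 1)
Step 2. reduce the feedback loop with forward (K1*K2*K3) and return K4; result (-6*s^2 + 2*s + 4)/(3*s^5 - s^4 - 2*s^3 - 3*s^2 + s + 8)
Evaluating the step-2 result (the overall T(s)) at s = 0 gives T(0) = 4/8 = 1/2.

Hence the answer: 1/2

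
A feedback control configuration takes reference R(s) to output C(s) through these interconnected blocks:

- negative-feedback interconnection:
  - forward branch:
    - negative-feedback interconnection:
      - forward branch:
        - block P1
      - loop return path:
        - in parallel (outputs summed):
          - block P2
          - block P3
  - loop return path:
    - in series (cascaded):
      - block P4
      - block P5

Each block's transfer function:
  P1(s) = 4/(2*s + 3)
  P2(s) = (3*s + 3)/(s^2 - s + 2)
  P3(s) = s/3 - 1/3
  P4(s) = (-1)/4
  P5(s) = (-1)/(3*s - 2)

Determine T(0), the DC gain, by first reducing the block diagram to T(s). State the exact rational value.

1. parallel reduction of P2, P3 = (s^3 - 2*s^2 + 12*s + 7)/(3*s^2 - 3*s + 6)
2. feedback reduction of P1, (P2+P3) = (12*s^2 - 12*s + 24)/(10*s^3 - 5*s^2 + 51*s + 46)
3. combine P4, P5 in series = 1/(12*s - 8)
4. close the feedback loop around [P1/(1+P1*(P2+P3))], (P4*P5) = (36*s^3 - 60*s^2 + 96*s - 48)/(30*s^4 - 35*s^3 + 166*s^2 + 33*s - 86)
DC gain: substitute s = 0 into T(s) from step 4: T(0) = -48/(-86) = 24/43.

Hence the answer: 24/43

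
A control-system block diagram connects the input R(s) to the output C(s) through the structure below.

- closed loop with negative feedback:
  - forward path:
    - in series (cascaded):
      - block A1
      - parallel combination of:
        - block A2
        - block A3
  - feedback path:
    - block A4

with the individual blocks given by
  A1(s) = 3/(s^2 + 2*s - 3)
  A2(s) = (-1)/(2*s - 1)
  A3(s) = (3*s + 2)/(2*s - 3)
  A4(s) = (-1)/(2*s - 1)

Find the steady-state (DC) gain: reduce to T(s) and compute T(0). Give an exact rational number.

Step 1. add A2, A3 (parallel) -> (6*s^2 - s + 1)/(4*s^2 - 8*s + 3)
Step 2. multiply A1, (A2+A3) (series) -> (18*s^2 - 3*s + 3)/(4*s^4 - 25*s^2 + 30*s - 9)
Step 3. collapse the loop ((A1*(A2+A3)) forward, A4 return) -> (36*s^3 - 24*s^2 + 9*s - 3)/(8*s^5 - 4*s^4 - 50*s^3 + 67*s^2 - 45*s + 6)
That last expression is T(s); at s = 0 only the constant terms survive, so T(0) = -3/6 = -1/2.

Therefore the answer is -1/2.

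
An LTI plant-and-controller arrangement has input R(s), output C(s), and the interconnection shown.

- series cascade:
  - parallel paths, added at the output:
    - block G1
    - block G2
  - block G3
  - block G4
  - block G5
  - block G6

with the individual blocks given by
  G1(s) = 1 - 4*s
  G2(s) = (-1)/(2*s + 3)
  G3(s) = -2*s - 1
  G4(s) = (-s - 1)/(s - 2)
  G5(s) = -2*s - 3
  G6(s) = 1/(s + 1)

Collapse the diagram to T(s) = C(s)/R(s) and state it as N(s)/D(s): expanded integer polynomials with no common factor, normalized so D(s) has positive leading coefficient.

First reduce the diagram to T(s).

Step 1. parallel reduction of G1, G2, giving (-8*s^2 - 10*s + 2)/(2*s + 3)
Step 2. reduce the series chain (G1+G2), G3, G4, G5, G6: this yields T(s), and no further normalization is needed

Answer: (16*s^3 + 28*s^2 + 6*s - 2)/(s - 2)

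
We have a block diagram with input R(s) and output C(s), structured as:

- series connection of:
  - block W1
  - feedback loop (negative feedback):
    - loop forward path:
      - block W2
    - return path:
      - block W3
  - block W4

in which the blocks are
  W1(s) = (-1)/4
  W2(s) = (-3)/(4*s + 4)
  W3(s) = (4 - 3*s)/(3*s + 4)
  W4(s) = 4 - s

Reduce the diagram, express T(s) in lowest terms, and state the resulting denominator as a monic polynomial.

The answer is s^2 + 37*s/12 + 1/3.

Reasoning:
[1] feedback reduction of W2, W3 = (-9*s - 12)/(12*s^2 + 37*s + 4)
[2] series reduction of W1, [W2/(1+W2*W3)], W4 = (-9*s^2 + 24*s + 48)/(48*s^2 + 148*s + 16)
Step 2 gives the fully reduced T(s), with no common factor left to cancel. The denominator's leading coefficient is 48, so divide each of its coefficients by 48 to get the monic form.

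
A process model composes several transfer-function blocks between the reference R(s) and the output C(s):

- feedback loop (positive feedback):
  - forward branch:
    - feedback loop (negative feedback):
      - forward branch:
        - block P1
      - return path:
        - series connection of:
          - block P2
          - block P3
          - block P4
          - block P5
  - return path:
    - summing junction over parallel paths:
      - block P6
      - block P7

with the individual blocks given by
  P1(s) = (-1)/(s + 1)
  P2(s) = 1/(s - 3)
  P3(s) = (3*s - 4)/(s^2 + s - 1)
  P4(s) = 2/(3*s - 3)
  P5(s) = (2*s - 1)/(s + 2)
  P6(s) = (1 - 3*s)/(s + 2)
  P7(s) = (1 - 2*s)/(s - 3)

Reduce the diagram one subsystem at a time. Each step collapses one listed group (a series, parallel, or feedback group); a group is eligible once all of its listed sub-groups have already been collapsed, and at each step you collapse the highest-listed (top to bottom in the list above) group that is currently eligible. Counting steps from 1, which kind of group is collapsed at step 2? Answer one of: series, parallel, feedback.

Reducing step by step:

1. series reduction of P2, P3, P4, P5
2. reduce the feedback loop with forward P1 and return (P2*P3*P4*P5)
3. add P6, P7 (parallel)
4. close the feedback loop around [P1/(1+P1*(P2*P3*P4*P5))], (P6+P7)
At step 2 the group reduced is feedback.

Answer: feedback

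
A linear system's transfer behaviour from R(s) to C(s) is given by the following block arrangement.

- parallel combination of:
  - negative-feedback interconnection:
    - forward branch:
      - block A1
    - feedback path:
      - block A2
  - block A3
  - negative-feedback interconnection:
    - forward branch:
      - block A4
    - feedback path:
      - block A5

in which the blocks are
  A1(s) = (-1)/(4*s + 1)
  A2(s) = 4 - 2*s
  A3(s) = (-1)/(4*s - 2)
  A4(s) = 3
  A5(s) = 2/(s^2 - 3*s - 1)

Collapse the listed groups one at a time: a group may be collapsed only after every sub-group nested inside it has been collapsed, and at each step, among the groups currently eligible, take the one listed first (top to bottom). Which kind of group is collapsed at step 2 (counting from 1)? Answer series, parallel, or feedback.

(1) close the feedback loop around A1, A2
(2) close the feedback loop around A4, A5
(3) reduce the parallel group [A1/(1+A1*A2)], A3, [A4/(1+A4*A5)]
Step 2: feedback.

Final answer: feedback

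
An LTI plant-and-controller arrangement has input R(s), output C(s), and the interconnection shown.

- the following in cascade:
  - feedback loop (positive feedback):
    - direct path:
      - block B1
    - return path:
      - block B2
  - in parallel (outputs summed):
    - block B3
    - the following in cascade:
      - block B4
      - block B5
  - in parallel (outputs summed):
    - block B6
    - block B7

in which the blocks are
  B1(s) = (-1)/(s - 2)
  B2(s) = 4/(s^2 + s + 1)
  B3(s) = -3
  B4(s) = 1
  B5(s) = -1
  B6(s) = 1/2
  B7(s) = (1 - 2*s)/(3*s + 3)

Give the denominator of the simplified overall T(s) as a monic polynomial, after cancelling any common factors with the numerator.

[1] reduce the feedback loop with forward B1 and return B2; result (-s^2 - s - 1)/(s^3 - s^2 - s + 2)
[2] reduce the series chain B4, B5; result -1
[3] parallel reduction of B3, (B4*B5); result -4
[4] reduce the parallel group B6, B7; result (5 - s)/(6*s + 6)
[5] combine [B1/(1-B1*B2)], (B3+(B4*B5)), (B6+B7) in series; result (-2*s^3 + 8*s^2 + 8*s + 10)/(3*s^4 - 6*s^2 + 3*s + 6)
Step 5 gives the fully reduced T(s), with no common factor left to cancel. The denominator's leading coefficient is 3, so divide each of its coefficients by 3 to get the monic form.

Hence the answer: s^4 - 2*s^2 + s + 2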